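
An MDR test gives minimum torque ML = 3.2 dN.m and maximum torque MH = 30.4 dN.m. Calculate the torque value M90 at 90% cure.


M90 = ML + 0.9 * (MH - ML)
M90 = 3.2 + 0.9 * (30.4 - 3.2)
M90 = 3.2 + 0.9 * 27.2
M90 = 27.68 dN.m

27.68 dN.m


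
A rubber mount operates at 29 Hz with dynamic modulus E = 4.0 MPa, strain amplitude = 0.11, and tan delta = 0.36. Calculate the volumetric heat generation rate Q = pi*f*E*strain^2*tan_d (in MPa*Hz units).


Q = pi * f * E * strain^2 * tan_d
= pi * 29 * 4.0 * 0.11^2 * 0.36
= pi * 29 * 4.0 * 0.0121 * 0.36
= 1.5874

Q = 1.5874


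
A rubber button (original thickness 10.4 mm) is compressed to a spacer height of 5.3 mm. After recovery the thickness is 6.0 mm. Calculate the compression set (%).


CS = (t0 - recovered) / (t0 - ts) * 100
= (10.4 - 6.0) / (10.4 - 5.3) * 100
= 4.4 / 5.1 * 100
= 86.3%

86.3%


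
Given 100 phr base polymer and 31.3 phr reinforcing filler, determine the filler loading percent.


Filler % = filler / (rubber + filler) * 100
= 31.3 / (100 + 31.3) * 100
= 31.3 / 131.3 * 100
= 23.84%

23.84%


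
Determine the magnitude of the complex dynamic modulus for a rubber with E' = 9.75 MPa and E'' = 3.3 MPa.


|E*| = sqrt(E'^2 + E''^2)
= sqrt(9.75^2 + 3.3^2)
= sqrt(95.0625 + 10.8900)
= 10.293 MPa

10.293 MPa


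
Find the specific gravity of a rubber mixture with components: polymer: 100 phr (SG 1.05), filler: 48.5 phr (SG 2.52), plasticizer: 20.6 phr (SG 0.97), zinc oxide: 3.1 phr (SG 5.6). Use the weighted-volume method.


Sum of weights = 172.2
Volume contributions:
  polymer: 100/1.05 = 95.2381
  filler: 48.5/2.52 = 19.2460
  plasticizer: 20.6/0.97 = 21.2371
  zinc oxide: 3.1/5.6 = 0.5536
Sum of volumes = 136.2748
SG = 172.2 / 136.2748 = 1.264

SG = 1.264


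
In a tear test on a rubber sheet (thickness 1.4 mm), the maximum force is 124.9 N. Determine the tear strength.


Tear strength = force / thickness
= 124.9 / 1.4
= 89.21 N/mm

89.21 N/mm


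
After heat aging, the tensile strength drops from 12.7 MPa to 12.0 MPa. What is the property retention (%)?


Retention = aged / original * 100
= 12.0 / 12.7 * 100
= 94.5%

94.5%


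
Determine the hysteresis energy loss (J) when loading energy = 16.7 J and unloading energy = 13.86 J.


Hysteresis loss = loading - unloading
= 16.7 - 13.86
= 2.84 J

2.84 J


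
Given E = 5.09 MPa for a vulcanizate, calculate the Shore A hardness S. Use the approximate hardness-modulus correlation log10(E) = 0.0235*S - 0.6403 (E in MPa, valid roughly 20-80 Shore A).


log10(E) = 0.0235*S - 0.6403  =>  S = (log10(E) + 0.6403) / 0.0235
log10(5.09) = 0.706718
S = (0.706718 + 0.6403) / 0.0235 = 1.347018 / 0.0235
S = 57.3

Shore A = 57.3


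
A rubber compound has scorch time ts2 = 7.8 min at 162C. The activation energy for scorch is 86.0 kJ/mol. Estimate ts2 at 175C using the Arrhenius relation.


Convert temperatures: T1 = 162 + 273.15 = 435.15 K, T2 = 175 + 273.15 = 448.15 K
ts2_new = 7.8 * exp(86000 / 8.314 * (1/448.15 - 1/435.15))
1/T2 - 1/T1 = -6.6662e-05
ts2_new = 3.91 min

3.91 min


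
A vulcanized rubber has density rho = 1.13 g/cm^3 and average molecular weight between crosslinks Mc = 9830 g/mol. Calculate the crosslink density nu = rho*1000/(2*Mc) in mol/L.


nu = rho * 1000 / (2 * Mc)
nu = 1.13 * 1000 / (2 * 9830)
nu = 1130.0 / 19660
nu = 0.0575 mol/L

0.0575 mol/L


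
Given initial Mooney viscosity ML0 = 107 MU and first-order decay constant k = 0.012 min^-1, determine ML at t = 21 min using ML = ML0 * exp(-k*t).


ML = ML0 * exp(-k * t)
ML = 107 * exp(-0.012 * 21)
ML = 107 * 0.7772
ML = 83.17 MU

83.17 MU


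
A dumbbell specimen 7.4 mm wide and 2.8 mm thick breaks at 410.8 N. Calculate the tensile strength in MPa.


Area = width * thickness = 7.4 * 2.8 = 20.72 mm^2
TS = force / area = 410.8 / 20.72 = 19.83 MPa

19.83 MPa


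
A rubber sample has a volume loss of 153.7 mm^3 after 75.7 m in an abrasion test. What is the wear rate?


Rate = volume_loss / distance
= 153.7 / 75.7
= 2.03 mm^3/m

2.03 mm^3/m


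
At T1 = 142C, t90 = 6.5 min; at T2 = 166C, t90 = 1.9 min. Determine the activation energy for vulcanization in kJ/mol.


T1 = 415.15 K, T2 = 439.15 K
1/T1 - 1/T2 = 1.3164e-04
ln(t1/t2) = ln(6.5/1.9) = 1.2299
Ea = 8.314 * 1.2299 / 1.3164e-04 = 77678.9884 J/mol
Ea = 77.68 kJ/mol

77.68 kJ/mol


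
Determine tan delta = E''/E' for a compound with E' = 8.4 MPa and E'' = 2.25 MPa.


tan delta = E'' / E'
= 2.25 / 8.4
= 0.2679

tan delta = 0.2679


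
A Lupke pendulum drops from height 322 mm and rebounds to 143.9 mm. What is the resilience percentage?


Resilience = h_rebound / h_drop * 100
= 143.9 / 322 * 100
= 44.7%

44.7%


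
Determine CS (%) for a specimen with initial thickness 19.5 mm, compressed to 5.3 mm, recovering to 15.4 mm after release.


CS = (t0 - recovered) / (t0 - ts) * 100
= (19.5 - 15.4) / (19.5 - 5.3) * 100
= 4.1 / 14.2 * 100
= 28.9%

28.9%


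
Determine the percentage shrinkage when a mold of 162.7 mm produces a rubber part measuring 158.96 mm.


Shrinkage = (mold - part) / mold * 100
= (162.7 - 158.96) / 162.7 * 100
= 3.74 / 162.7 * 100
= 2.3%

2.3%


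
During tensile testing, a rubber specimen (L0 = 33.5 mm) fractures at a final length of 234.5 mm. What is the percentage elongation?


Elongation = (Lf - L0) / L0 * 100
= (234.5 - 33.5) / 33.5 * 100
= 201.0 / 33.5 * 100
= 600.0%

600.0%


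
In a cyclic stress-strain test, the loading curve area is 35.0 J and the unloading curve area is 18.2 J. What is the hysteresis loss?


Hysteresis loss = loading - unloading
= 35.0 - 18.2
= 16.8 J

16.8 J


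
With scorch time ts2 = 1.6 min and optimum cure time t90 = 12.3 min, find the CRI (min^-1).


CRI = 100 / (t90 - ts2)
= 100 / (12.3 - 1.6)
= 100 / 10.7
= 9.35 min^-1

9.35 min^-1


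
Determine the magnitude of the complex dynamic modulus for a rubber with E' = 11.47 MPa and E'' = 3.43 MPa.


|E*| = sqrt(E'^2 + E''^2)
= sqrt(11.47^2 + 3.43^2)
= sqrt(131.5609 + 11.7649)
= 11.972 MPa

11.972 MPa


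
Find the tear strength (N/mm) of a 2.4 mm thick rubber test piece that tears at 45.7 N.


Tear strength = force / thickness
= 45.7 / 2.4
= 19.04 N/mm

19.04 N/mm


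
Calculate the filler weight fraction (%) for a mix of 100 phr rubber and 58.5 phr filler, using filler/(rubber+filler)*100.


Filler % = filler / (rubber + filler) * 100
= 58.5 / (100 + 58.5) * 100
= 58.5 / 158.5 * 100
= 36.91%

36.91%


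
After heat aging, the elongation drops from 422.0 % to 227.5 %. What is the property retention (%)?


Retention = aged / original * 100
= 227.5 / 422.0 * 100
= 53.9%

53.9%


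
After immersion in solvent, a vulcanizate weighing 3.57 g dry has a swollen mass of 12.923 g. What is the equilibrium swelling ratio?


Q = W_swollen / W_dry
Q = 12.923 / 3.57
Q = 3.62

Q = 3.62


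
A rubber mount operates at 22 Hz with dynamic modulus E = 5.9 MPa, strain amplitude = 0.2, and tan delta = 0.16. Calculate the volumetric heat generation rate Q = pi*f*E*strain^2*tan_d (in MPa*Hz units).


Q = pi * f * E * strain^2 * tan_d
= pi * 22 * 5.9 * 0.2^2 * 0.16
= pi * 22 * 5.9 * 0.0400 * 0.16
= 2.6098

Q = 2.6098


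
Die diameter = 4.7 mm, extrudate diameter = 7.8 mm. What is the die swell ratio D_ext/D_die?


Die swell ratio = D_extrudate / D_die
= 7.8 / 4.7
= 1.66

Die swell = 1.66


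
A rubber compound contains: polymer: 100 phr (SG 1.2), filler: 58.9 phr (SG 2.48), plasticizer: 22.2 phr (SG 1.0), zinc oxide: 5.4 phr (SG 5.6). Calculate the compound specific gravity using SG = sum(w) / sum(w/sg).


Sum of weights = 186.5
Volume contributions:
  polymer: 100/1.2 = 83.3333
  filler: 58.9/2.48 = 23.7500
  plasticizer: 22.2/1.0 = 22.2000
  zinc oxide: 5.4/5.6 = 0.9643
Sum of volumes = 130.2476
SG = 186.5 / 130.2476 = 1.432

SG = 1.432


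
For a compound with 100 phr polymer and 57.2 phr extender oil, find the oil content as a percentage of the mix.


Oil % = oil / (100 + oil) * 100
= 57.2 / (100 + 57.2) * 100
= 57.2 / 157.2 * 100
= 36.39%

36.39%


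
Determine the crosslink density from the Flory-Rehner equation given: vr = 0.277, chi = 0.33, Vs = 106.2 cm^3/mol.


ln(1 - vr) = ln(1 - 0.277) = -0.3243
Numerator = -((-0.3243) + 0.277 + 0.33 * 0.277^2) = 0.0220
Denominator = 106.2 * (0.277^(1/3) - 0.277/2) = 54.5197
nu = 0.0220 / 54.5197 = 4.0399e-04 mol/cm^3

4.0399e-04 mol/cm^3


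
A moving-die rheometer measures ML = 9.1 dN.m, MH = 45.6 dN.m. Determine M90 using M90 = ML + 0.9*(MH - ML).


M90 = ML + 0.9 * (MH - ML)
M90 = 9.1 + 0.9 * (45.6 - 9.1)
M90 = 9.1 + 0.9 * 36.5
M90 = 41.95 dN.m

41.95 dN.m


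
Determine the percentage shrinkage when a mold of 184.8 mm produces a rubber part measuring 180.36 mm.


Shrinkage = (mold - part) / mold * 100
= (184.8 - 180.36) / 184.8 * 100
= 4.44 / 184.8 * 100
= 2.4%

2.4%


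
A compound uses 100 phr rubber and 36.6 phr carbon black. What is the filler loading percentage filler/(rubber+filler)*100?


Filler % = filler / (rubber + filler) * 100
= 36.6 / (100 + 36.6) * 100
= 36.6 / 136.6 * 100
= 26.79%

26.79%


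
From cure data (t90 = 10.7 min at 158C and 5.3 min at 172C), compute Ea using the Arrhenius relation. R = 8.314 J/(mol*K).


T1 = 431.15 K, T2 = 445.15 K
1/T1 - 1/T2 = 7.2945e-05
ln(t1/t2) = ln(10.7/5.3) = 0.7025
Ea = 8.314 * 0.7025 / 7.2945e-05 = 80072.9642 J/mol
Ea = 80.07 kJ/mol

80.07 kJ/mol


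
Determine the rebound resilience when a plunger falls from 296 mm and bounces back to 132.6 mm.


Resilience = h_rebound / h_drop * 100
= 132.6 / 296 * 100
= 44.8%

44.8%


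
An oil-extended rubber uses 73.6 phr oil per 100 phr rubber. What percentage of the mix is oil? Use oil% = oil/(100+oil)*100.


Oil % = oil / (100 + oil) * 100
= 73.6 / (100 + 73.6) * 100
= 73.6 / 173.6 * 100
= 42.4%

42.4%


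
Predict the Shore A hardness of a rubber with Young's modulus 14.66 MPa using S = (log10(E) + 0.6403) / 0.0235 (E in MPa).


log10(E) = 0.0235*S - 0.6403  =>  S = (log10(E) + 0.6403) / 0.0235
log10(14.66) = 1.166134
S = (1.166134 + 0.6403) / 0.0235 = 1.806434 / 0.0235
S = 76.9

Shore A = 76.9


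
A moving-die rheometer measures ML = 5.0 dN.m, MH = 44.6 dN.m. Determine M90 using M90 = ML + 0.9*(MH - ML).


M90 = ML + 0.9 * (MH - ML)
M90 = 5.0 + 0.9 * (44.6 - 5.0)
M90 = 5.0 + 0.9 * 39.6
M90 = 40.64 dN.m

40.64 dN.m


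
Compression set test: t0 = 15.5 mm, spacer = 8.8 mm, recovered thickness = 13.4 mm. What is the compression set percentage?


CS = (t0 - recovered) / (t0 - ts) * 100
= (15.5 - 13.4) / (15.5 - 8.8) * 100
= 2.1 / 6.7 * 100
= 31.3%

31.3%


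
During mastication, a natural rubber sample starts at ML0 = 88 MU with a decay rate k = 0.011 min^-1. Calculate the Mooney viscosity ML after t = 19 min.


ML = ML0 * exp(-k * t)
ML = 88 * exp(-0.011 * 19)
ML = 88 * 0.8114
ML = 71.4 MU

71.4 MU


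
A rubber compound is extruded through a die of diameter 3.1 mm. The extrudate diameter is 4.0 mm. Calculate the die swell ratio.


Die swell ratio = D_extrudate / D_die
= 4.0 / 3.1
= 1.29

Die swell = 1.29


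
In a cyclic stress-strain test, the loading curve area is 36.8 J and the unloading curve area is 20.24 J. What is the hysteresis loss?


Hysteresis loss = loading - unloading
= 36.8 - 20.24
= 16.56 J

16.56 J


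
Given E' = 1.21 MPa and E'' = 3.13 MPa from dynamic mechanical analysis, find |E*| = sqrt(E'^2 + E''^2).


|E*| = sqrt(E'^2 + E''^2)
= sqrt(1.21^2 + 3.13^2)
= sqrt(1.4641 + 9.7969)
= 3.356 MPa

3.356 MPa


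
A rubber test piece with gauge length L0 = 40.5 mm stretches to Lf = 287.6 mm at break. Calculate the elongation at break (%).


Elongation = (Lf - L0) / L0 * 100
= (287.6 - 40.5) / 40.5 * 100
= 247.1 / 40.5 * 100
= 610.1%

610.1%


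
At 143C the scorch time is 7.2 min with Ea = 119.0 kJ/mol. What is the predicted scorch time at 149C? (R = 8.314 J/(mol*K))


Convert temperatures: T1 = 143 + 273.15 = 416.15 K, T2 = 149 + 273.15 = 422.15 K
ts2_new = 7.2 * exp(119000 / 8.314 * (1/422.15 - 1/416.15))
1/T2 - 1/T1 = -3.4153e-05
ts2_new = 4.42 min

4.42 min


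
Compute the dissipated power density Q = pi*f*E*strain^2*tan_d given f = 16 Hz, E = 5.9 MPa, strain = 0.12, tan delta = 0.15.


Q = pi * f * E * strain^2 * tan_d
= pi * 16 * 5.9 * 0.12^2 * 0.15
= pi * 16 * 5.9 * 0.0144 * 0.15
= 0.6406

Q = 0.6406


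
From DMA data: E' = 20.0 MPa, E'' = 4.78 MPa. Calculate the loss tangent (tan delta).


tan delta = E'' / E'
= 4.78 / 20.0
= 0.239

tan delta = 0.239


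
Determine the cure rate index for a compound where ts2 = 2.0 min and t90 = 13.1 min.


CRI = 100 / (t90 - ts2)
= 100 / (13.1 - 2.0)
= 100 / 11.1
= 9.01 min^-1

9.01 min^-1


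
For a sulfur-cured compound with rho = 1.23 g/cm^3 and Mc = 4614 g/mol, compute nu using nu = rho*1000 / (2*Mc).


nu = rho * 1000 / (2 * Mc)
nu = 1.23 * 1000 / (2 * 4614)
nu = 1230.0 / 9228
nu = 0.1333 mol/L

0.1333 mol/L


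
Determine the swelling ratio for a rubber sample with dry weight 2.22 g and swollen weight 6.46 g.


Q = W_swollen / W_dry
Q = 6.46 / 2.22
Q = 2.91

Q = 2.91


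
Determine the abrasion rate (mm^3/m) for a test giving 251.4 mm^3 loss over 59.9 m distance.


Rate = volume_loss / distance
= 251.4 / 59.9
= 4.197 mm^3/m

4.197 mm^3/m


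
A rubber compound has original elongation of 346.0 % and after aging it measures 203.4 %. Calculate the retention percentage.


Retention = aged / original * 100
= 203.4 / 346.0 * 100
= 58.8%

58.8%


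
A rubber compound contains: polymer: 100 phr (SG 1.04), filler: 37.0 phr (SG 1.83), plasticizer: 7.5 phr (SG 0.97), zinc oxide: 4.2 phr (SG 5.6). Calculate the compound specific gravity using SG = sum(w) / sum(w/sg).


Sum of weights = 148.7
Volume contributions:
  polymer: 100/1.04 = 96.1538
  filler: 37.0/1.83 = 20.2186
  plasticizer: 7.5/0.97 = 7.7320
  zinc oxide: 4.2/5.6 = 0.7500
Sum of volumes = 124.8544
SG = 148.7 / 124.8544 = 1.191

SG = 1.191


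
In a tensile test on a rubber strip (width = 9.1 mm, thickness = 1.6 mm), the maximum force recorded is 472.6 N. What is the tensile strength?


Area = width * thickness = 9.1 * 1.6 = 14.56 mm^2
TS = force / area = 472.6 / 14.56 = 32.46 MPa

32.46 MPa


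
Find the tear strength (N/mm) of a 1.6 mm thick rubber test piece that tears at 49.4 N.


Tear strength = force / thickness
= 49.4 / 1.6
= 30.87 N/mm

30.87 N/mm


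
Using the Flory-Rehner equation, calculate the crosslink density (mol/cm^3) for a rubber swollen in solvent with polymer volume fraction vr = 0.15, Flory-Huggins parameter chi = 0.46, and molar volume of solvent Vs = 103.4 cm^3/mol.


ln(1 - vr) = ln(1 - 0.15) = -0.1625
Numerator = -((-0.1625) + 0.15 + 0.46 * 0.15^2) = 0.0022
Denominator = 103.4 * (0.15^(1/3) - 0.15/2) = 47.1844
nu = 0.0022 / 47.1844 = 4.5967e-05 mol/cm^3

4.5967e-05 mol/cm^3


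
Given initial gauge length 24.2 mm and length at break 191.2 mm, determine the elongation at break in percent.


Elongation = (Lf - L0) / L0 * 100
= (191.2 - 24.2) / 24.2 * 100
= 167.0 / 24.2 * 100
= 690.1%

690.1%


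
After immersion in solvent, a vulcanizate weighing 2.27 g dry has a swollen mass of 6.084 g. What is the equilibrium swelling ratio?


Q = W_swollen / W_dry
Q = 6.084 / 2.27
Q = 2.68

Q = 2.68


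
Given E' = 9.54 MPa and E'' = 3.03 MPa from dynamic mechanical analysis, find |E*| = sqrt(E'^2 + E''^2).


|E*| = sqrt(E'^2 + E''^2)
= sqrt(9.54^2 + 3.03^2)
= sqrt(91.0116 + 9.1809)
= 10.01 MPa

10.01 MPa


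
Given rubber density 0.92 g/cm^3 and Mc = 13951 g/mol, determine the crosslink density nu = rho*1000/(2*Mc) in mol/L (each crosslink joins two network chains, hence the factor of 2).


nu = rho * 1000 / (2 * Mc)
nu = 0.92 * 1000 / (2 * 13951)
nu = 920.0 / 27902
nu = 0.0330 mol/L

0.0330 mol/L


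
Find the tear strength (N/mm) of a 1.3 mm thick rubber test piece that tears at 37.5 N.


Tear strength = force / thickness
= 37.5 / 1.3
= 28.85 N/mm

28.85 N/mm


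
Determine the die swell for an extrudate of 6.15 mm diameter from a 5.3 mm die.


Die swell ratio = D_extrudate / D_die
= 6.15 / 5.3
= 1.16

Die swell = 1.16


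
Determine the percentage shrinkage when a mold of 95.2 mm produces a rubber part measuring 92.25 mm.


Shrinkage = (mold - part) / mold * 100
= (95.2 - 92.25) / 95.2 * 100
= 2.95 / 95.2 * 100
= 3.1%

3.1%


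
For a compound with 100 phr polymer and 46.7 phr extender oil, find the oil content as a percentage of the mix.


Oil % = oil / (100 + oil) * 100
= 46.7 / (100 + 46.7) * 100
= 46.7 / 146.7 * 100
= 31.83%

31.83%


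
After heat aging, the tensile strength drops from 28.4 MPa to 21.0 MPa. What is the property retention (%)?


Retention = aged / original * 100
= 21.0 / 28.4 * 100
= 73.9%

73.9%


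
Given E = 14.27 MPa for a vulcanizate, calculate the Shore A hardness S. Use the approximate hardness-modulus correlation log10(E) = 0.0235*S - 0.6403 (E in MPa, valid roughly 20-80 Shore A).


log10(E) = 0.0235*S - 0.6403  =>  S = (log10(E) + 0.6403) / 0.0235
log10(14.27) = 1.154424
S = (1.154424 + 0.6403) / 0.0235 = 1.794724 / 0.0235
S = 76.4

Shore A = 76.4


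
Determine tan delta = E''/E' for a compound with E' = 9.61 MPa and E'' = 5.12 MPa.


tan delta = E'' / E'
= 5.12 / 9.61
= 0.5328

tan delta = 0.5328


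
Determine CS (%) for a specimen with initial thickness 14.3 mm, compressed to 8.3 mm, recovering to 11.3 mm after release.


CS = (t0 - recovered) / (t0 - ts) * 100
= (14.3 - 11.3) / (14.3 - 8.3) * 100
= 3.0 / 6.0 * 100
= 50.0%

50.0%


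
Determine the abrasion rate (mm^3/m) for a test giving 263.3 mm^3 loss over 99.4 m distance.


Rate = volume_loss / distance
= 263.3 / 99.4
= 2.649 mm^3/m

2.649 mm^3/m


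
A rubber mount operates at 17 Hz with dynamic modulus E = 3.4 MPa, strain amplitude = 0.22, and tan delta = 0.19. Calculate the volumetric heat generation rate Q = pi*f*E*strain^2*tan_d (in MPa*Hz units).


Q = pi * f * E * strain^2 * tan_d
= pi * 17 * 3.4 * 0.22^2 * 0.19
= pi * 17 * 3.4 * 0.0484 * 0.19
= 1.6698

Q = 1.6698


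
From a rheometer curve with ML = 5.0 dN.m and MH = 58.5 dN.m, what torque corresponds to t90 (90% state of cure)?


M90 = ML + 0.9 * (MH - ML)
M90 = 5.0 + 0.9 * (58.5 - 5.0)
M90 = 5.0 + 0.9 * 53.5
M90 = 53.15 dN.m

53.15 dN.m


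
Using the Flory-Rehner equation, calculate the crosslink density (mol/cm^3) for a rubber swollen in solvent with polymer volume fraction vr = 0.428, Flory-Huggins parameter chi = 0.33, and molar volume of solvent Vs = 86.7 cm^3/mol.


ln(1 - vr) = ln(1 - 0.428) = -0.5586
Numerator = -((-0.5586) + 0.428 + 0.33 * 0.428^2) = 0.0702
Denominator = 86.7 * (0.428^(1/3) - 0.428/2) = 46.7844
nu = 0.0702 / 46.7844 = 0.0015 mol/cm^3

0.0015 mol/cm^3


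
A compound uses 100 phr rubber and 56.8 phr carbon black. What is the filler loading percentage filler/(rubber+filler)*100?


Filler % = filler / (rubber + filler) * 100
= 56.8 / (100 + 56.8) * 100
= 56.8 / 156.8 * 100
= 36.22%

36.22%


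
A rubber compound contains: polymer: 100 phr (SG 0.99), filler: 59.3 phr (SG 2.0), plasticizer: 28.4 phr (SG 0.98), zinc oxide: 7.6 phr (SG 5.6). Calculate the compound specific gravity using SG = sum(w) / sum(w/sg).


Sum of weights = 195.3
Volume contributions:
  polymer: 100/0.99 = 101.0101
  filler: 59.3/2.0 = 29.6500
  plasticizer: 28.4/0.98 = 28.9796
  zinc oxide: 7.6/5.6 = 1.3571
Sum of volumes = 160.9968
SG = 195.3 / 160.9968 = 1.213

SG = 1.213


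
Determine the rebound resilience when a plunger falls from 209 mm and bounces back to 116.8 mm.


Resilience = h_rebound / h_drop * 100
= 116.8 / 209 * 100
= 55.9%

55.9%


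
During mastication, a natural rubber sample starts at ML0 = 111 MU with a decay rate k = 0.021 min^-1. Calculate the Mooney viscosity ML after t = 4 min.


ML = ML0 * exp(-k * t)
ML = 111 * exp(-0.021 * 4)
ML = 111 * 0.9194
ML = 102.06 MU

102.06 MU


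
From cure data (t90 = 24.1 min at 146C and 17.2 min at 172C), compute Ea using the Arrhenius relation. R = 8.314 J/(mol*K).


T1 = 419.15 K, T2 = 445.15 K
1/T1 - 1/T2 = 1.3935e-04
ln(t1/t2) = ln(24.1/17.2) = 0.3373
Ea = 8.314 * 0.3373 / 1.3935e-04 = 20124.8209 J/mol
Ea = 20.12 kJ/mol

20.12 kJ/mol


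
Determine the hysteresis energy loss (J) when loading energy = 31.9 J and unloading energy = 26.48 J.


Hysteresis loss = loading - unloading
= 31.9 - 26.48
= 5.42 J

5.42 J


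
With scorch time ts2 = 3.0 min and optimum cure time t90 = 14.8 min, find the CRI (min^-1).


CRI = 100 / (t90 - ts2)
= 100 / (14.8 - 3.0)
= 100 / 11.8
= 8.47 min^-1

8.47 min^-1


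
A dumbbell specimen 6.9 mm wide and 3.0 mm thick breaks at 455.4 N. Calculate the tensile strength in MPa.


Area = width * thickness = 6.9 * 3.0 = 20.7 mm^2
TS = force / area = 455.4 / 20.7 = 22.0 MPa

22.0 MPa


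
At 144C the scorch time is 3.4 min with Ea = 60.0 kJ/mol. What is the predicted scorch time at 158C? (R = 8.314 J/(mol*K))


Convert temperatures: T1 = 144 + 273.15 = 417.15 K, T2 = 158 + 273.15 = 431.15 K
ts2_new = 3.4 * exp(60000 / 8.314 * (1/431.15 - 1/417.15))
1/T2 - 1/T1 = -7.7841e-05
ts2_new = 1.94 min

1.94 min


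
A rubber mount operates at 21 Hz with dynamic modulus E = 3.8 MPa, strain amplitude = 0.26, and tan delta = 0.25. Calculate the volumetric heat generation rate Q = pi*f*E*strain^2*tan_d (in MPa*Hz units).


Q = pi * f * E * strain^2 * tan_d
= pi * 21 * 3.8 * 0.26^2 * 0.25
= pi * 21 * 3.8 * 0.0676 * 0.25
= 4.2368

Q = 4.2368


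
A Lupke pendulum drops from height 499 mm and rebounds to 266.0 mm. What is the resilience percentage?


Resilience = h_rebound / h_drop * 100
= 266.0 / 499 * 100
= 53.3%

53.3%


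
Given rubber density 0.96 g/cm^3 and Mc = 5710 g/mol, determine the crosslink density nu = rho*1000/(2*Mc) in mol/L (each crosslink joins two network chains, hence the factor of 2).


nu = rho * 1000 / (2 * Mc)
nu = 0.96 * 1000 / (2 * 5710)
nu = 960.0 / 11420
nu = 0.0841 mol/L

0.0841 mol/L


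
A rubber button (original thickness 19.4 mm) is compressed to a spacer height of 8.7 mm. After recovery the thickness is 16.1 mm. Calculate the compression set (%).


CS = (t0 - recovered) / (t0 - ts) * 100
= (19.4 - 16.1) / (19.4 - 8.7) * 100
= 3.3 / 10.7 * 100
= 30.8%

30.8%


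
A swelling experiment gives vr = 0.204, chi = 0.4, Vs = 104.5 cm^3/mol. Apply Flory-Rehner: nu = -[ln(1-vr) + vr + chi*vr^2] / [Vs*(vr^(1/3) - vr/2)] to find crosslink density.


ln(1 - vr) = ln(1 - 0.204) = -0.2282
Numerator = -((-0.2282) + 0.204 + 0.4 * 0.204^2) = 0.0075
Denominator = 104.5 * (0.204^(1/3) - 0.204/2) = 50.8577
nu = 0.0075 / 50.8577 = 1.4766e-04 mol/cm^3

1.4766e-04 mol/cm^3


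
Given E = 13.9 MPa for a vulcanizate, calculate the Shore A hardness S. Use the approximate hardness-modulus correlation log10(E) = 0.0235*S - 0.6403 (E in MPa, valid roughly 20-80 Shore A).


log10(E) = 0.0235*S - 0.6403  =>  S = (log10(E) + 0.6403) / 0.0235
log10(13.9) = 1.143015
S = (1.143015 + 0.6403) / 0.0235 = 1.783315 / 0.0235
S = 75.9

Shore A = 75.9


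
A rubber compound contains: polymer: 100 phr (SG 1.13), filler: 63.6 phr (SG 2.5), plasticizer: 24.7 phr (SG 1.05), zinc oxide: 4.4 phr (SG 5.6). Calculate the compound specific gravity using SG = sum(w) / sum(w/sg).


Sum of weights = 192.7
Volume contributions:
  polymer: 100/1.13 = 88.4956
  filler: 63.6/2.5 = 25.4400
  plasticizer: 24.7/1.05 = 23.5238
  zinc oxide: 4.4/5.6 = 0.7857
Sum of volumes = 138.2451
SG = 192.7 / 138.2451 = 1.394

SG = 1.394


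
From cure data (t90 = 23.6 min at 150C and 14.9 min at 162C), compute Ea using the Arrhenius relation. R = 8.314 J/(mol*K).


T1 = 423.15 K, T2 = 435.15 K
1/T1 - 1/T2 = 6.5170e-05
ln(t1/t2) = ln(23.6/14.9) = 0.4599
Ea = 8.314 * 0.4599 / 6.5170e-05 = 58669.4238 J/mol
Ea = 58.67 kJ/mol

58.67 kJ/mol


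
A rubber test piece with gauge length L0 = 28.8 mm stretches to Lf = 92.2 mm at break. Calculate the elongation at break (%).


Elongation = (Lf - L0) / L0 * 100
= (92.2 - 28.8) / 28.8 * 100
= 63.4 / 28.8 * 100
= 220.1%

220.1%


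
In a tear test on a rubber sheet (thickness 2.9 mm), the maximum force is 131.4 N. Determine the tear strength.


Tear strength = force / thickness
= 131.4 / 2.9
= 45.31 N/mm

45.31 N/mm


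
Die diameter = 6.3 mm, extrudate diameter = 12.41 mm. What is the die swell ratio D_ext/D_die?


Die swell ratio = D_extrudate / D_die
= 12.41 / 6.3
= 1.97

Die swell = 1.97


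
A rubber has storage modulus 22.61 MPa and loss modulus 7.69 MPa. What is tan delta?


tan delta = E'' / E'
= 7.69 / 22.61
= 0.3401

tan delta = 0.3401


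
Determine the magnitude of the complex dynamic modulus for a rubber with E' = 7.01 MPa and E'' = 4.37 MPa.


|E*| = sqrt(E'^2 + E''^2)
= sqrt(7.01^2 + 4.37^2)
= sqrt(49.1401 + 19.0969)
= 8.261 MPa

8.261 MPa


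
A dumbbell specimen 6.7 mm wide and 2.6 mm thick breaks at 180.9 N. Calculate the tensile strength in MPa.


Area = width * thickness = 6.7 * 2.6 = 17.42 mm^2
TS = force / area = 180.9 / 17.42 = 10.38 MPa

10.38 MPa


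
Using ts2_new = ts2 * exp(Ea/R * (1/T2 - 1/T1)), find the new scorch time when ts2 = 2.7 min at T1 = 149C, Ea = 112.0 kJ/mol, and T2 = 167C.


Convert temperatures: T1 = 149 + 273.15 = 422.15 K, T2 = 167 + 273.15 = 440.15 K
ts2_new = 2.7 * exp(112000 / 8.314 * (1/440.15 - 1/422.15))
1/T2 - 1/T1 = -9.6874e-05
ts2_new = 0.73 min

0.73 min


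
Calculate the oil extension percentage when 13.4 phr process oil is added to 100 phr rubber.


Oil % = oil / (100 + oil) * 100
= 13.4 / (100 + 13.4) * 100
= 13.4 / 113.4 * 100
= 11.82%

11.82%


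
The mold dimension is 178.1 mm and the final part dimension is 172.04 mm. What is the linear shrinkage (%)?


Shrinkage = (mold - part) / mold * 100
= (178.1 - 172.04) / 178.1 * 100
= 6.06 / 178.1 * 100
= 3.4%

3.4%


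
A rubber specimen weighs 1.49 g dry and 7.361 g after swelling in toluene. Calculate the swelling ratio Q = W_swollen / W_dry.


Q = W_swollen / W_dry
Q = 7.361 / 1.49
Q = 4.94

Q = 4.94


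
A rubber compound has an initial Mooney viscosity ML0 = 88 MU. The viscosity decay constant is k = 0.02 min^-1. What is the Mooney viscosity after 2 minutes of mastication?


ML = ML0 * exp(-k * t)
ML = 88 * exp(-0.02 * 2)
ML = 88 * 0.9608
ML = 84.55 MU

84.55 MU


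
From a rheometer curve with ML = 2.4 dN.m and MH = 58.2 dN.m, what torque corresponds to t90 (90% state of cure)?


M90 = ML + 0.9 * (MH - ML)
M90 = 2.4 + 0.9 * (58.2 - 2.4)
M90 = 2.4 + 0.9 * 55.8
M90 = 52.62 dN.m

52.62 dN.m


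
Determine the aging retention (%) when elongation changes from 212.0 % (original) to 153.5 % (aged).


Retention = aged / original * 100
= 153.5 / 212.0 * 100
= 72.4%

72.4%


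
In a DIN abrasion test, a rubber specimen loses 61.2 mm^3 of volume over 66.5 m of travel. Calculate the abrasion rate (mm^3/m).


Rate = volume_loss / distance
= 61.2 / 66.5
= 0.92 mm^3/m

0.92 mm^3/m


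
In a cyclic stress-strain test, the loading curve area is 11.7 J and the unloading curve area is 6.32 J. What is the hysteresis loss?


Hysteresis loss = loading - unloading
= 11.7 - 6.32
= 5.38 J

5.38 J


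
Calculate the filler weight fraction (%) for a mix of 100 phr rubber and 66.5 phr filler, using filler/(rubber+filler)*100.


Filler % = filler / (rubber + filler) * 100
= 66.5 / (100 + 66.5) * 100
= 66.5 / 166.5 * 100
= 39.94%

39.94%


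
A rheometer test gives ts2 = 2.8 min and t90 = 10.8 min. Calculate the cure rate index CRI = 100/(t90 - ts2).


CRI = 100 / (t90 - ts2)
= 100 / (10.8 - 2.8)
= 100 / 8.0
= 12.5 min^-1

12.5 min^-1


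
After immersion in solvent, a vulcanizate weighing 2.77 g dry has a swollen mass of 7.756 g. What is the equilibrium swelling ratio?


Q = W_swollen / W_dry
Q = 7.756 / 2.77
Q = 2.8

Q = 2.8


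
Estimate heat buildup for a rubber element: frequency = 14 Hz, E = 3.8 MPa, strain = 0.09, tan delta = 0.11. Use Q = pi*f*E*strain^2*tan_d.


Q = pi * f * E * strain^2 * tan_d
= pi * 14 * 3.8 * 0.09^2 * 0.11
= pi * 14 * 3.8 * 0.0081 * 0.11
= 0.1489

Q = 0.1489


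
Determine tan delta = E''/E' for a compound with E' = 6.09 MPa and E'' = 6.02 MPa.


tan delta = E'' / E'
= 6.02 / 6.09
= 0.9885

tan delta = 0.9885


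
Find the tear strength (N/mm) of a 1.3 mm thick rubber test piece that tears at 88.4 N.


Tear strength = force / thickness
= 88.4 / 1.3
= 68.0 N/mm

68.0 N/mm


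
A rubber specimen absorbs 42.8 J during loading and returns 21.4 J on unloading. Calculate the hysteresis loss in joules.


Hysteresis loss = loading - unloading
= 42.8 - 21.4
= 21.4 J

21.4 J


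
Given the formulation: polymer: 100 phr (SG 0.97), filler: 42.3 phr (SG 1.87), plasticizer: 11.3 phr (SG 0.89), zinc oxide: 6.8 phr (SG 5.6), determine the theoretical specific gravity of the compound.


Sum of weights = 160.4
Volume contributions:
  polymer: 100/0.97 = 103.0928
  filler: 42.3/1.87 = 22.6203
  plasticizer: 11.3/0.89 = 12.6966
  zinc oxide: 6.8/5.6 = 1.2143
Sum of volumes = 139.6240
SG = 160.4 / 139.6240 = 1.149

SG = 1.149


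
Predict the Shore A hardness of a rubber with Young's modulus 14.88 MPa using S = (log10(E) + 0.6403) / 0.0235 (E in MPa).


log10(E) = 0.0235*S - 0.6403  =>  S = (log10(E) + 0.6403) / 0.0235
log10(14.88) = 1.172603
S = (1.172603 + 0.6403) / 0.0235 = 1.812903 / 0.0235
S = 77.1

Shore A = 77.1


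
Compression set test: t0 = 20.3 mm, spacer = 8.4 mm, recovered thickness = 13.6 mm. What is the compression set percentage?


CS = (t0 - recovered) / (t0 - ts) * 100
= (20.3 - 13.6) / (20.3 - 8.4) * 100
= 6.7 / 11.9 * 100
= 56.3%

56.3%


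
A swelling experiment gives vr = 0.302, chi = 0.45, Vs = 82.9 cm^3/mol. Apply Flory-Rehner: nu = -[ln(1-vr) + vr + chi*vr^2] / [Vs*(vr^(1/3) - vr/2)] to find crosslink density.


ln(1 - vr) = ln(1 - 0.302) = -0.3595
Numerator = -((-0.3595) + 0.302 + 0.45 * 0.302^2) = 0.0165
Denominator = 82.9 * (0.302^(1/3) - 0.302/2) = 43.1011
nu = 0.0165 / 43.1011 = 3.8269e-04 mol/cm^3

3.8269e-04 mol/cm^3


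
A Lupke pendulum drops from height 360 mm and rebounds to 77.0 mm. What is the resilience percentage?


Resilience = h_rebound / h_drop * 100
= 77.0 / 360 * 100
= 21.4%

21.4%


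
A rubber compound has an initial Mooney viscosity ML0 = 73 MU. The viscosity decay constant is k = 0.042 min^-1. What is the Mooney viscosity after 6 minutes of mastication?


ML = ML0 * exp(-k * t)
ML = 73 * exp(-0.042 * 6)
ML = 73 * 0.7772
ML = 56.74 MU

56.74 MU


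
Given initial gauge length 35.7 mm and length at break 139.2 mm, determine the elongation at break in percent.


Elongation = (Lf - L0) / L0 * 100
= (139.2 - 35.7) / 35.7 * 100
= 103.5 / 35.7 * 100
= 289.9%

289.9%


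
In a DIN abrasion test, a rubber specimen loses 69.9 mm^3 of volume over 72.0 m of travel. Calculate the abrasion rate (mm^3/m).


Rate = volume_loss / distance
= 69.9 / 72.0
= 0.971 mm^3/m

0.971 mm^3/m


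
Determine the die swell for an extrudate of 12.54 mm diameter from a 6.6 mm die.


Die swell ratio = D_extrudate / D_die
= 12.54 / 6.6
= 1.9

Die swell = 1.9


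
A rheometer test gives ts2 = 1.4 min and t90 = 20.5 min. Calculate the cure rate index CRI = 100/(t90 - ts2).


CRI = 100 / (t90 - ts2)
= 100 / (20.5 - 1.4)
= 100 / 19.1
= 5.24 min^-1

5.24 min^-1


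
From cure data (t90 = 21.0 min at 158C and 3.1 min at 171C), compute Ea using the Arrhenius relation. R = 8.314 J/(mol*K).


T1 = 431.15 K, T2 = 444.15 K
1/T1 - 1/T2 = 6.7887e-05
ln(t1/t2) = ln(21.0/3.1) = 1.9131
Ea = 8.314 * 1.9131 / 6.7887e-05 = 234297.1526 J/mol
Ea = 234.3 kJ/mol

234.3 kJ/mol


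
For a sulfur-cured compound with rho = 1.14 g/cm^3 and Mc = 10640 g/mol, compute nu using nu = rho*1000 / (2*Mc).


nu = rho * 1000 / (2 * Mc)
nu = 1.14 * 1000 / (2 * 10640)
nu = 1140.0 / 21280
nu = 0.0536 mol/L

0.0536 mol/L


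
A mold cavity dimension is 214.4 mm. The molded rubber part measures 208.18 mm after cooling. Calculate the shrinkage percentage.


Shrinkage = (mold - part) / mold * 100
= (214.4 - 208.18) / 214.4 * 100
= 6.22 / 214.4 * 100
= 2.9%

2.9%


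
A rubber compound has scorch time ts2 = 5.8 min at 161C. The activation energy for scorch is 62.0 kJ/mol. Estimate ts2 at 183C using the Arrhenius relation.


Convert temperatures: T1 = 161 + 273.15 = 434.15 K, T2 = 183 + 273.15 = 456.15 K
ts2_new = 5.8 * exp(62000 / 8.314 * (1/456.15 - 1/434.15))
1/T2 - 1/T1 = -1.1109e-04
ts2_new = 2.53 min

2.53 min


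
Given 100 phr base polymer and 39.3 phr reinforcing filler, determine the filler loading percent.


Filler % = filler / (rubber + filler) * 100
= 39.3 / (100 + 39.3) * 100
= 39.3 / 139.3 * 100
= 28.21%

28.21%


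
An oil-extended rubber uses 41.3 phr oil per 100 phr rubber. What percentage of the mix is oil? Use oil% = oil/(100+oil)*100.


Oil % = oil / (100 + oil) * 100
= 41.3 / (100 + 41.3) * 100
= 41.3 / 141.3 * 100
= 29.23%

29.23%


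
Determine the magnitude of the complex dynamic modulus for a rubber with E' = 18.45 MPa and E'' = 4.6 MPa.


|E*| = sqrt(E'^2 + E''^2)
= sqrt(18.45^2 + 4.6^2)
= sqrt(340.4025 + 21.1600)
= 19.015 MPa

19.015 MPa


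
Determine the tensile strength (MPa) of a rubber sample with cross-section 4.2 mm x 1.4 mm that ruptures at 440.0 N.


Area = width * thickness = 4.2 * 1.4 = 5.88 mm^2
TS = force / area = 440.0 / 5.88 = 74.83 MPa

74.83 MPa


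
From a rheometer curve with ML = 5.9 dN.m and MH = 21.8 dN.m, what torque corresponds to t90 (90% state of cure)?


M90 = ML + 0.9 * (MH - ML)
M90 = 5.9 + 0.9 * (21.8 - 5.9)
M90 = 5.9 + 0.9 * 15.9
M90 = 20.21 dN.m

20.21 dN.m


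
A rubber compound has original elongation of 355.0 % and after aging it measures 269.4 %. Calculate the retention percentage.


Retention = aged / original * 100
= 269.4 / 355.0 * 100
= 75.9%

75.9%


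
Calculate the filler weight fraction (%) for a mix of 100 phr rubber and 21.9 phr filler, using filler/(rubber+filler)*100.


Filler % = filler / (rubber + filler) * 100
= 21.9 / (100 + 21.9) * 100
= 21.9 / 121.9 * 100
= 17.97%

17.97%


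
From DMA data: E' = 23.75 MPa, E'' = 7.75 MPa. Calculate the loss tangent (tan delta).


tan delta = E'' / E'
= 7.75 / 23.75
= 0.3263

tan delta = 0.3263


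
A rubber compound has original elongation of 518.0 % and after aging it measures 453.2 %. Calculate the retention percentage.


Retention = aged / original * 100
= 453.2 / 518.0 * 100
= 87.5%

87.5%


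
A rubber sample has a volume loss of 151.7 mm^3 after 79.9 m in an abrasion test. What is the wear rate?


Rate = volume_loss / distance
= 151.7 / 79.9
= 1.899 mm^3/m

1.899 mm^3/m


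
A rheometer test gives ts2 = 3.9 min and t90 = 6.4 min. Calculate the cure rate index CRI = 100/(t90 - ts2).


CRI = 100 / (t90 - ts2)
= 100 / (6.4 - 3.9)
= 100 / 2.5
= 40.0 min^-1

40.0 min^-1


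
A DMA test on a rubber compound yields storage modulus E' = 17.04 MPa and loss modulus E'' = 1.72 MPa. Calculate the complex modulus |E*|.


|E*| = sqrt(E'^2 + E''^2)
= sqrt(17.04^2 + 1.72^2)
= sqrt(290.3616 + 2.9584)
= 17.127 MPa

17.127 MPa


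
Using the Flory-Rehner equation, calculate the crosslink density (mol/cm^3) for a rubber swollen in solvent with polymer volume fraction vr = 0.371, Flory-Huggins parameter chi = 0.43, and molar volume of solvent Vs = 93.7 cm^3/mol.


ln(1 - vr) = ln(1 - 0.371) = -0.4636
Numerator = -((-0.4636) + 0.371 + 0.43 * 0.371^2) = 0.0334
Denominator = 93.7 * (0.371^(1/3) - 0.371/2) = 49.9469
nu = 0.0334 / 49.9469 = 6.6948e-04 mol/cm^3

6.6948e-04 mol/cm^3


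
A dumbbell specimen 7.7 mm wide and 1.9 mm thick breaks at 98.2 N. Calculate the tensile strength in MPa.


Area = width * thickness = 7.7 * 1.9 = 14.63 mm^2
TS = force / area = 98.2 / 14.63 = 6.71 MPa

6.71 MPa


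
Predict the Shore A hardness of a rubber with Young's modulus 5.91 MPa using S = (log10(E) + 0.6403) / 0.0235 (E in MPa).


log10(E) = 0.0235*S - 0.6403  =>  S = (log10(E) + 0.6403) / 0.0235
log10(5.91) = 0.771587
S = (0.771587 + 0.6403) / 0.0235 = 1.411887 / 0.0235
S = 60.1

Shore A = 60.1


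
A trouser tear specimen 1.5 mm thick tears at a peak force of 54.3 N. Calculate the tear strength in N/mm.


Tear strength = force / thickness
= 54.3 / 1.5
= 36.2 N/mm

36.2 N/mm


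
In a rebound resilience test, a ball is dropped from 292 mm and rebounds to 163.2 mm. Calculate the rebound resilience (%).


Resilience = h_rebound / h_drop * 100
= 163.2 / 292 * 100
= 55.9%

55.9%


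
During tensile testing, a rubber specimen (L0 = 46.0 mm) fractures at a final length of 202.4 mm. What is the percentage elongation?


Elongation = (Lf - L0) / L0 * 100
= (202.4 - 46.0) / 46.0 * 100
= 156.4 / 46.0 * 100
= 340.0%

340.0%


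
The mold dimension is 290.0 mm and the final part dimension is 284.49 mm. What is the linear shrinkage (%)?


Shrinkage = (mold - part) / mold * 100
= (290.0 - 284.49) / 290.0 * 100
= 5.51 / 290.0 * 100
= 1.9%

1.9%


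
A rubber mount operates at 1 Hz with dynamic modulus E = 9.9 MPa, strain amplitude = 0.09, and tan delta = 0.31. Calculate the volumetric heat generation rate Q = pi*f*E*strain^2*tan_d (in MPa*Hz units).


Q = pi * f * E * strain^2 * tan_d
= pi * 1 * 9.9 * 0.09^2 * 0.31
= pi * 1 * 9.9 * 0.0081 * 0.31
= 0.0781

Q = 0.0781


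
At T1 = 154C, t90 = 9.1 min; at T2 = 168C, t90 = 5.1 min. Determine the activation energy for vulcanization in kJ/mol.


T1 = 427.15 K, T2 = 441.15 K
1/T1 - 1/T2 = 7.4295e-05
ln(t1/t2) = ln(9.1/5.1) = 0.5790
Ea = 8.314 * 0.5790 / 7.4295e-05 = 64796.6644 J/mol
Ea = 64.8 kJ/mol

64.8 kJ/mol


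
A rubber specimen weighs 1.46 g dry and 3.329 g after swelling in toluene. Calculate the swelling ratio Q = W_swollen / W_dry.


Q = W_swollen / W_dry
Q = 3.329 / 1.46
Q = 2.28

Q = 2.28


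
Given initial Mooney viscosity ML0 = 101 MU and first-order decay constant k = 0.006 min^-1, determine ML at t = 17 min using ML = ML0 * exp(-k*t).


ML = ML0 * exp(-k * t)
ML = 101 * exp(-0.006 * 17)
ML = 101 * 0.9030
ML = 91.21 MU

91.21 MU


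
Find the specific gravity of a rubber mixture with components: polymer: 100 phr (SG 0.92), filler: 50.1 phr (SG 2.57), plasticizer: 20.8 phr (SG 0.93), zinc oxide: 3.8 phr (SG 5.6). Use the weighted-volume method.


Sum of weights = 174.7
Volume contributions:
  polymer: 100/0.92 = 108.6957
  filler: 50.1/2.57 = 19.4942
  plasticizer: 20.8/0.93 = 22.3656
  zinc oxide: 3.8/5.6 = 0.6786
Sum of volumes = 151.2340
SG = 174.7 / 151.2340 = 1.155

SG = 1.155


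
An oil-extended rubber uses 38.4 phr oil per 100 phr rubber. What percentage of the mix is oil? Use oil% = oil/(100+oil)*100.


Oil % = oil / (100 + oil) * 100
= 38.4 / (100 + 38.4) * 100
= 38.4 / 138.4 * 100
= 27.75%

27.75%


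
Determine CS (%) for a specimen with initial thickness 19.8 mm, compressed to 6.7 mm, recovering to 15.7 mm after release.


CS = (t0 - recovered) / (t0 - ts) * 100
= (19.8 - 15.7) / (19.8 - 6.7) * 100
= 4.1 / 13.1 * 100
= 31.3%

31.3%


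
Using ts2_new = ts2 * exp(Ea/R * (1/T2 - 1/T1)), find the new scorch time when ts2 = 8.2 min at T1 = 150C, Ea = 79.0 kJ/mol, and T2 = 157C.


Convert temperatures: T1 = 150 + 273.15 = 423.15 K, T2 = 157 + 273.15 = 430.15 K
ts2_new = 8.2 * exp(79000 / 8.314 * (1/430.15 - 1/423.15))
1/T2 - 1/T1 = -3.8458e-05
ts2_new = 5.69 min

5.69 min


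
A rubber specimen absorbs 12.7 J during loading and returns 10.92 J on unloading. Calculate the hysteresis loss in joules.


Hysteresis loss = loading - unloading
= 12.7 - 10.92
= 1.78 J

1.78 J


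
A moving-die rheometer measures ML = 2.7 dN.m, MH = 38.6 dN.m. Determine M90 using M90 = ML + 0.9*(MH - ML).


M90 = ML + 0.9 * (MH - ML)
M90 = 2.7 + 0.9 * (38.6 - 2.7)
M90 = 2.7 + 0.9 * 35.9
M90 = 35.01 dN.m

35.01 dN.m


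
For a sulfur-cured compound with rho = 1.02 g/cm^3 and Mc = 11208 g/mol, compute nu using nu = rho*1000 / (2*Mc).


nu = rho * 1000 / (2 * Mc)
nu = 1.02 * 1000 / (2 * 11208)
nu = 1020.0 / 22416
nu = 0.0455 mol/L

0.0455 mol/L
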